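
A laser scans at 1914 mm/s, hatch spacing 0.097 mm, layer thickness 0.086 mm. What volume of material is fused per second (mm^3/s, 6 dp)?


Rate = 1914 * 0.097 * 0.086 = 15.966588 mm^3/s


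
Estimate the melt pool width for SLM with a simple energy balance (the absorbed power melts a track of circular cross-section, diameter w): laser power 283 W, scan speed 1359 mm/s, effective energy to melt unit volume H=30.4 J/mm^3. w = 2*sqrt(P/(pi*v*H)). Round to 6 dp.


w = 2*sqrt(283/(pi*1359*30.4)) = 0.09339 mm


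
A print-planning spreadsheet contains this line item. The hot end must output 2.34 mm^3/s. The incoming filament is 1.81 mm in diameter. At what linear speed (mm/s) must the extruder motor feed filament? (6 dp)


A = pi*(1.81/2)^2 = 2.573043
v = 2.34 / 2.573043 = 0.909429 mm/s


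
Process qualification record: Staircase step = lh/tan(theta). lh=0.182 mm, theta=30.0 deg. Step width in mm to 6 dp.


step = 0.182 / tan(30.0) = 0.315233 mm


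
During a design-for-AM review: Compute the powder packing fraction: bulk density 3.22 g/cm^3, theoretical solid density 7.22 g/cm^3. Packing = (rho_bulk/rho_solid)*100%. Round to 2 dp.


Packing = (3.22/7.22)*100 = 44.6 %


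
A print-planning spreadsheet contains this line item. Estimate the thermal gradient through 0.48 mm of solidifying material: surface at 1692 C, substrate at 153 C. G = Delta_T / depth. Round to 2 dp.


G = (1692-153)/0.48 = 3206.25 C/mm


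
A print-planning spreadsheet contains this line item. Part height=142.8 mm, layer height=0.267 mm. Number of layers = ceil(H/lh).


Layers = ceil(142.8/0.267) = 535


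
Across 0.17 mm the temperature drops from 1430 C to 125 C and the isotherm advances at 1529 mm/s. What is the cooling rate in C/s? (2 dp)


G = (1430-125)/0.17 = 7676.47058824 C/mm
CR = 7676.47058824 * 1529 = 11737323.53 C/s


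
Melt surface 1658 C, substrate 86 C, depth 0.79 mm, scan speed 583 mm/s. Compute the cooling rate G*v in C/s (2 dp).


G = (1658-86)/0.79 = 1989.87341772 C/mm
CR = 1989.87341772 * 583 = 1160096.2 C/s


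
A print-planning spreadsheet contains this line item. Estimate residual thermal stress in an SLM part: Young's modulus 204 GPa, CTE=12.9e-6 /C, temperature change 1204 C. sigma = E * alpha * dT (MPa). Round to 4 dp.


sigma = 204*1000 * 12.9e-6 * 1204 = 3168.4464 MPa


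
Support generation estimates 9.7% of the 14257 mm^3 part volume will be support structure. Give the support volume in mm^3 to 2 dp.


V_support = 14257 * 0.097 = 1382.93 mm^3


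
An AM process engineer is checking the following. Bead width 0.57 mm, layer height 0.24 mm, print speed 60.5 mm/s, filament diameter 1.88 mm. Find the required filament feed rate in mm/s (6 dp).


Q = 0.57 * 0.24 * 60.5 = 8.2764 mm^3/s
A_fil = pi*(1.88/2)^2 = 2.77591127 mm^2
v_feed = 8.2764 / 2.77591127 = 2.981507 mm/s


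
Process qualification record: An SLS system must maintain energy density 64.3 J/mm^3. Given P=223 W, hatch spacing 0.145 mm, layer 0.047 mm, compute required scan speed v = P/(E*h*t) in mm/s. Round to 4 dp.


v = 223 / (64.3*0.145*0.047) = 508.8948 mm/s


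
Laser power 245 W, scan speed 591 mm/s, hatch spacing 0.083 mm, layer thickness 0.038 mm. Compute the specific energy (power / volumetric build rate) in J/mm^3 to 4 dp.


Build rate = 591 * 0.083 * 0.038 = 1.864014 mm^3/s
SE = 245 / 1.864014 = 131.4368 J/mm^3


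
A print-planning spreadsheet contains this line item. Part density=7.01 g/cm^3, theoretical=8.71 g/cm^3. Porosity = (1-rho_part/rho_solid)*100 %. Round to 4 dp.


Porosity = (1-7.01/8.71)*100 = 19.5178 %


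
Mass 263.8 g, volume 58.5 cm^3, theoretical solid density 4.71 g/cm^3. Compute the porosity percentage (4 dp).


rho_part = 263.8 / 58.5 = 4.50940171 g/cm^3
Porosity = (1 - 4.50940171/4.71)*100 = 4.259 %


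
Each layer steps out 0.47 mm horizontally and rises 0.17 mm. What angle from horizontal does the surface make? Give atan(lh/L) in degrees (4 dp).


angle = atan(0.17/0.47) = 19.8852 degrees


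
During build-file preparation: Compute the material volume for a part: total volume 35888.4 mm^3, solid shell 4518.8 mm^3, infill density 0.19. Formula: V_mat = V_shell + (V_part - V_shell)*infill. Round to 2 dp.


V_infill = (35888.4 - 4518.8) * 0.19 = 5960.22
V_total = 4518.8 + 5960.22 = 10479.02 mm^3


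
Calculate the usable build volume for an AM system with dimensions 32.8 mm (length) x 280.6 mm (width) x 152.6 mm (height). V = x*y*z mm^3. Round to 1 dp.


V = 32.8 * 280.6 * 152.6 = 1404481.6 mm^3


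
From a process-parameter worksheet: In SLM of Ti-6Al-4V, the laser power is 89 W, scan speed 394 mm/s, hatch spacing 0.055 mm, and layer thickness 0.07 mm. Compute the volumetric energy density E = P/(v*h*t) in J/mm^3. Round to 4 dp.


E = 89 / (394*0.055*0.07) = 58.6723 J/mm^3


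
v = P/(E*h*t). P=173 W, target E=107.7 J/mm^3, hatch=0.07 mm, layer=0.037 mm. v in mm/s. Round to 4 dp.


v = 173 / (107.7*0.07*0.037) = 620.1984 mm/s


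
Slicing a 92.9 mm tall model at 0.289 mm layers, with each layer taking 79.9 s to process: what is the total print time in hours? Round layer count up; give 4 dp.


Layers = ceil(92.9/0.289) = 322
t = 322 * 79.9 / 3600 = 7.1466 hrs


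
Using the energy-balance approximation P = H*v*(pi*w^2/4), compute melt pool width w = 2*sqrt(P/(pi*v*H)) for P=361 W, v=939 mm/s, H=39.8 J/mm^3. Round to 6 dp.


w = 2*sqrt(361/(pi*939*39.8)) = 0.110901 mm


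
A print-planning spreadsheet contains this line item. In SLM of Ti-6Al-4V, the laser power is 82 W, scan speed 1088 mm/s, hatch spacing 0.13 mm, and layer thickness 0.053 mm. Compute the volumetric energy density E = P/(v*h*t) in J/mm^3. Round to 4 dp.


E = 82 / (1088*0.13*0.053) = 10.9387 J/mm^3


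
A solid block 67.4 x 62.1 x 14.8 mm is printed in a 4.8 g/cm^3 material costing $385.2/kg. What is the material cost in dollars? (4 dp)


V = 67.4 * 62.1 * 14.8 = 61945.992 mm^3 = 61.945992 cm^3
Mass = 61.945992 * 4.8 / 1000 = 0.29734076 kg
Cost = 0.29734076 * 385.2 = 114.5357 $


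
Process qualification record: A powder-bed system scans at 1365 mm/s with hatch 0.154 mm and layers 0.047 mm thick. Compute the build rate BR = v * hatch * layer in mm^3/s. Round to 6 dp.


Rate = 1365 * 0.154 * 0.047 = 9.87987 mm^3/s


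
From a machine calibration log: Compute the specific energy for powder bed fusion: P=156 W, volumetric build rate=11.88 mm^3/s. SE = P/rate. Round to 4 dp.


SE = 156 / 11.88 = 13.1313 J/mm^3


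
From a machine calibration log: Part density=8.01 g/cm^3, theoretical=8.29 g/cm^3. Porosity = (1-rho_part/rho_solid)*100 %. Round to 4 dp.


Porosity = (1-8.01/8.29)*100 = 3.3776 %


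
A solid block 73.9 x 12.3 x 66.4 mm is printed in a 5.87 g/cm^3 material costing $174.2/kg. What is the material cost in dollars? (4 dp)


V = 73.9 * 12.3 * 66.4 = 60355.608 mm^3 = 60.355608 cm^3
Mass = 60.355608 * 5.87 / 1000 = 0.35428742 kg
Cost = 0.35428742 * 174.2 = 61.7169 $


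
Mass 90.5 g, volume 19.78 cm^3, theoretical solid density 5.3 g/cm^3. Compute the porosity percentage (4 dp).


rho_part = 90.5 / 19.78 = 4.57532861 g/cm^3
Porosity = (1 - 4.57532861/5.3)*100 = 13.673 %


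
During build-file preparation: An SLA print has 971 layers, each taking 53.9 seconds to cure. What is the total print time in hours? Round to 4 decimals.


t = 971 * 53.9 / 3600 = 14.538 hrs


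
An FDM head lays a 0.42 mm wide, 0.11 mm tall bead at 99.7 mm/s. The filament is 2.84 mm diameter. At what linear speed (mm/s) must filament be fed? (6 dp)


Q = 0.42 * 0.11 * 99.7 = 4.60614 mm^3/s
A_fil = pi*(2.84/2)^2 = 6.33470743 mm^2
v_feed = 4.60614 / 6.33470743 = 0.727128 mm/s


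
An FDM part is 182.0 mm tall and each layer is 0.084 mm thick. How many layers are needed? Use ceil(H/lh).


Layers = ceil(182.0/0.084) = 2167


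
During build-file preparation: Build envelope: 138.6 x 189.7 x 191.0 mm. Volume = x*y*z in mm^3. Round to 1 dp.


V = 138.6 * 189.7 * 191.0 = 5021852.2 mm^3


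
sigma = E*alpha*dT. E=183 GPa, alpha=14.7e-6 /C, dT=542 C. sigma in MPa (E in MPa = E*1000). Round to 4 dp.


sigma = 183*1000 * 14.7e-6 * 542 = 1458.0342 MPa


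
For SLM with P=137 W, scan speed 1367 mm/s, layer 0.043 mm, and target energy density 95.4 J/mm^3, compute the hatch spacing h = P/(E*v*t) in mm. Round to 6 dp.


h = 137 / (95.4*1367*0.043) = 0.024431 mm


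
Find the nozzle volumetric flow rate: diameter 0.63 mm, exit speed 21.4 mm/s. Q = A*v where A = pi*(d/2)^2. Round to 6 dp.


A = pi*(0.63/2)^2 = 0.31172453 mm^2
Q = 0.31172453 * 21.4 = 6.670905 mm^3/s


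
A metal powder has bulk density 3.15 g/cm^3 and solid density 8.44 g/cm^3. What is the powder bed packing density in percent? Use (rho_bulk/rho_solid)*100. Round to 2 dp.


Packing = (3.15/8.44)*100 = 37.32 %


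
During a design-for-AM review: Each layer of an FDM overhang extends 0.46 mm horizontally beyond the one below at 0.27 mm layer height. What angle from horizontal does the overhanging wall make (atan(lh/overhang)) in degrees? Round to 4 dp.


angle = atan(0.27/0.46) = 30.4111 degrees


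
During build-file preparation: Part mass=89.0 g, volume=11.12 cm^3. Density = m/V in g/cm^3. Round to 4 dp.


rho = 89.0 / 11.12 = 8.0036 g/cm^3


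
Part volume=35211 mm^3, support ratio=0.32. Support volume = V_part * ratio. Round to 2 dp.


V_support = 35211 * 0.32 = 11267.52 mm^3


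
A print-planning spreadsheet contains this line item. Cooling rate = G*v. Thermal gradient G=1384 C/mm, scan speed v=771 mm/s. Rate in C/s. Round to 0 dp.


CR = 1384 * 771 = 1067064 C/s


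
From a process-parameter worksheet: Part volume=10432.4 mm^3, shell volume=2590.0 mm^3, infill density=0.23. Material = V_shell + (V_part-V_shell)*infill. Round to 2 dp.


V_infill = (10432.4 - 2590.0) * 0.23 = 1803.75
V_total = 2590.0 + 1803.75 = 4393.75 mm^3


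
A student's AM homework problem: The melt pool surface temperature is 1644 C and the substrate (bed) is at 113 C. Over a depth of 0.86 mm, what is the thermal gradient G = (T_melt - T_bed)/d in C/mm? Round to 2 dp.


G = (1644-113)/0.86 = 1780.23 C/mm


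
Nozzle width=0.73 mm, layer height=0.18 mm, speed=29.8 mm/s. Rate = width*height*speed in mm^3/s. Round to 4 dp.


Rate = 0.73 * 0.18 * 29.8 = 3.9157 mm^3/s


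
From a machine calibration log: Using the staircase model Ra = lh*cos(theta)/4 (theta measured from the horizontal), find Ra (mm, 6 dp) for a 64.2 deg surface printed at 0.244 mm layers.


Ra = 0.244 * cos(64.2) / 4 = 0.026549 mm


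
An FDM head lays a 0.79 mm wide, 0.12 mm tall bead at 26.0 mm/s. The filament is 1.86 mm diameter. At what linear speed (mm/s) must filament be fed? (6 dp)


Q = 0.79 * 0.12 * 26.0 = 2.4648 mm^3/s
A_fil = pi*(1.86/2)^2 = 2.71716349 mm^2
v_feed = 2.4648 / 2.71716349 = 0.907122 mm/s


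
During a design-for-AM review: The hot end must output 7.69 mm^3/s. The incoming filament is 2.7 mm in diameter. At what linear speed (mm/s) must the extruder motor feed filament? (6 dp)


A = pi*(2.7/2)^2 = 5.725553
v = 7.69 / 5.725553 = 1.343102 mm/s


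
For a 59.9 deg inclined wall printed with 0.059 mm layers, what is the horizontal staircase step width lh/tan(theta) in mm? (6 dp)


step = 0.059 / tan(59.9) = 0.034201 mm


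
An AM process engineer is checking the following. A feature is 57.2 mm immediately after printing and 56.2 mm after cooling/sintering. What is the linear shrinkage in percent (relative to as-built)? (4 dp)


Shrinkage = ((57.2-56.2)/57.2)*100 = 1.7483 %


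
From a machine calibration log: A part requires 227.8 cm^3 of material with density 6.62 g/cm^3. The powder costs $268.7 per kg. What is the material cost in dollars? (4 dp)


Mass = 227.8*6.62/1000 = 1.508036 kg
Cost = 1.508036 * 268.7 = 405.2093 $


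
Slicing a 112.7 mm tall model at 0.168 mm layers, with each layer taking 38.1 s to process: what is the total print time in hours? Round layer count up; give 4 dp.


Layers = ceil(112.7/0.168) = 671
t = 671 * 38.1 / 3600 = 7.1014 hrs


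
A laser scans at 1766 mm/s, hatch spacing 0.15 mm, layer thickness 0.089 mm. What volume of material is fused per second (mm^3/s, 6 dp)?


Rate = 1766 * 0.15 * 0.089 = 23.5761 mm^3/s


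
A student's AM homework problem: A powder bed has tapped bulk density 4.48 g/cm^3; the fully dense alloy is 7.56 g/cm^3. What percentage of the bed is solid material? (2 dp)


Packing = (4.48/7.56)*100 = 59.26 %


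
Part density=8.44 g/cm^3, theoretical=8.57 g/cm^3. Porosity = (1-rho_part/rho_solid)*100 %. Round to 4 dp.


Porosity = (1-8.44/8.57)*100 = 1.5169 %


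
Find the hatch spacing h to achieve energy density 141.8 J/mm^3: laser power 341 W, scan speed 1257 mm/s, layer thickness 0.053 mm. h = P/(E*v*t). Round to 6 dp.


h = 341 / (141.8*1257*0.053) = 0.036097 mm


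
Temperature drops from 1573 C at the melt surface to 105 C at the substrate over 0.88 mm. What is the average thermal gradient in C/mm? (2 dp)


G = (1573-105)/0.88 = 1668.18 C/mm


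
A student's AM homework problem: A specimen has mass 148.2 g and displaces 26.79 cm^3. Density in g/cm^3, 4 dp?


rho = 148.2 / 26.79 = 5.5319 g/cm^3


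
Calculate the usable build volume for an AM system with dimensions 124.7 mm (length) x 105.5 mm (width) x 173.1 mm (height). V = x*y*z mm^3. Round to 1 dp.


V = 124.7 * 105.5 * 173.1 = 2277277.6 mm^3


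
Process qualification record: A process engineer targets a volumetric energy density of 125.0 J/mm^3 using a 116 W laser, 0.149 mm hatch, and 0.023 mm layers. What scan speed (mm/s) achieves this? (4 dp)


v = 116 / (125.0*0.149*0.023) = 270.7908 mm/s


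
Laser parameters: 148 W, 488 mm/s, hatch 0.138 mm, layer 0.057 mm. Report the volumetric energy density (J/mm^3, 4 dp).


E = 148 / (488*0.138*0.057) = 38.5556 J/mm^3


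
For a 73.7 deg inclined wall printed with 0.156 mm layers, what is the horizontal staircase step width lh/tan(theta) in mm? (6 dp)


step = 0.156 / tan(73.7) = 0.045618 mm


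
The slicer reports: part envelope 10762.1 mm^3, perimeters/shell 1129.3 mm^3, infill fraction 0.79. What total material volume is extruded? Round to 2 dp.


V_infill = (10762.1 - 1129.3) * 0.79 = 7609.91
V_total = 1129.3 + 7609.91 = 8739.21 mm^3


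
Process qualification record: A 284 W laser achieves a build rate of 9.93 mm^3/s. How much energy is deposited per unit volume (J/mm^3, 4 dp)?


SE = 284 / 9.93 = 28.6002 J/mm^3


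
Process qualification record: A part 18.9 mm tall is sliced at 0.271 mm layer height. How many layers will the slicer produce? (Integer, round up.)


Layers = ceil(18.9/0.271) = 70


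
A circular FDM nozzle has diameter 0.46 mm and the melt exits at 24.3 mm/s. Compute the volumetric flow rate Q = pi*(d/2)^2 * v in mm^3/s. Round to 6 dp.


A = pi*(0.46/2)^2 = 0.16619025 mm^2
Q = 0.16619025 * 24.3 = 4.038423 mm^3/s


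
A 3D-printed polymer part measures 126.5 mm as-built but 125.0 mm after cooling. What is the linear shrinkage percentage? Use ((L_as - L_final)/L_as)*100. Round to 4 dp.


Shrinkage = ((126.5-125.0)/126.5)*100 = 1.1858 %


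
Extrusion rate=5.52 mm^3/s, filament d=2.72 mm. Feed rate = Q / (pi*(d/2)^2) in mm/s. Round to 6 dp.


A = pi*(2.72/2)^2 = 5.81069
v = 5.52 / 5.81069 = 0.949973 mm/s


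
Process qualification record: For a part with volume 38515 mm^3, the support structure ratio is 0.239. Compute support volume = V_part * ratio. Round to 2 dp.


V_support = 38515 * 0.239 = 9205.09 mm^3


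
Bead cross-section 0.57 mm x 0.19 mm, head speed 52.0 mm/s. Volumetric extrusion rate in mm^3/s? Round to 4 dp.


Rate = 0.57 * 0.19 * 52.0 = 5.6316 mm^3/s


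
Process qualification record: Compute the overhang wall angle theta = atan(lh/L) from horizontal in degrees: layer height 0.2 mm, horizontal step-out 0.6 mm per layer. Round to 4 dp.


angle = atan(0.2/0.6) = 18.4349 degrees


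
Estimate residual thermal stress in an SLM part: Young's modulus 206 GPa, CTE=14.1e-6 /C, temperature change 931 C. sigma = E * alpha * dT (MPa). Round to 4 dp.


sigma = 206*1000 * 14.1e-6 * 931 = 2704.1826 MPa


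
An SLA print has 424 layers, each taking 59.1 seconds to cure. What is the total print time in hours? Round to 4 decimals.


t = 424 * 59.1 / 3600 = 6.9607 hrs


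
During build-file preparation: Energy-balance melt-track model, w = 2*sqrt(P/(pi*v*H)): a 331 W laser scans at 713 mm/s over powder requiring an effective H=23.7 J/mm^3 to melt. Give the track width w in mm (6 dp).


w = 2*sqrt(331/(pi*713*23.7)) = 0.157925 mm


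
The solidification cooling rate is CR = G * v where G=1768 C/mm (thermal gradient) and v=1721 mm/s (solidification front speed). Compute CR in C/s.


CR = 1768 * 1721 = 3042728 C/s


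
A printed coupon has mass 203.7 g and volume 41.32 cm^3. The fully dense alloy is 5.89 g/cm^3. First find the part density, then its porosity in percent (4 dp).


rho_part = 203.7 / 41.32 = 4.92981607 g/cm^3
Porosity = (1 - 4.92981607/5.89)*100 = 16.3019 %


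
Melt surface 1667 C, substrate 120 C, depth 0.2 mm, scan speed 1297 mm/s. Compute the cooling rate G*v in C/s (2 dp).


G = (1667-120)/0.2 = 7735.0 C/mm
CR = 7735.0 * 1297 = 10032295.0 C/s


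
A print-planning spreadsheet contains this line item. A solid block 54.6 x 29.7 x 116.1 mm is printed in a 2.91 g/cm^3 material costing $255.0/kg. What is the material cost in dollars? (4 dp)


V = 54.6 * 29.7 * 116.1 = 188270.082 mm^3 = 188.270082 cm^3
Mass = 188.270082 * 2.91 / 1000 = 0.54786594 kg
Cost = 0.54786594 * 255.0 = 139.7058 $


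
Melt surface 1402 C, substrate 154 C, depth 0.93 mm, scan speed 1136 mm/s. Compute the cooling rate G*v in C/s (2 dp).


G = (1402-154)/0.93 = 1341.93548387 C/mm
CR = 1341.93548387 * 1136 = 1524438.71 C/s


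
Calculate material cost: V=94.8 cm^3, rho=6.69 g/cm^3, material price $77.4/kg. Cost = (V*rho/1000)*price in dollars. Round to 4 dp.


Mass = 94.8*6.69/1000 = 0.634212 kg
Cost = 0.634212 * 77.4 = 49.088 $


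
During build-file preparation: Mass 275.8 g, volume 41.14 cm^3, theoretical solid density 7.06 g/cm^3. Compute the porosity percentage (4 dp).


rho_part = 275.8 / 41.14 = 6.70393777 g/cm^3
Porosity = (1 - 6.70393777/7.06)*100 = 5.0434 %


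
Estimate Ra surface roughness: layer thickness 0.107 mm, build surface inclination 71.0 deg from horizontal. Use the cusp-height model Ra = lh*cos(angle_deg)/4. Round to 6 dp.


Ra = 0.107 * cos(71.0) / 4 = 0.008709 mm


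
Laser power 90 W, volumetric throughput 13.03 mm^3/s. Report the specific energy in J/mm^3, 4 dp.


SE = 90 / 13.03 = 6.9071 J/mm^3


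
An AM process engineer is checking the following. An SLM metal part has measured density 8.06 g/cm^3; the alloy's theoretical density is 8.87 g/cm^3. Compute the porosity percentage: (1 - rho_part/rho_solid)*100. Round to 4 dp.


Porosity = (1-8.06/8.87)*100 = 9.1319 %


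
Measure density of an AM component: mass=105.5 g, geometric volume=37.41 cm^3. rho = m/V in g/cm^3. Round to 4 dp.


rho = 105.5 / 37.41 = 2.8201 g/cm^3


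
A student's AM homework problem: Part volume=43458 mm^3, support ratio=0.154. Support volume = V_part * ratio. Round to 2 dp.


V_support = 43458 * 0.154 = 6692.53 mm^3


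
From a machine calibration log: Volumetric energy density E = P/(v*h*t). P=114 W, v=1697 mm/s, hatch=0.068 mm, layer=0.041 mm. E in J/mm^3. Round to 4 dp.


E = 114 / (1697*0.068*0.041) = 24.0952 J/mm^3


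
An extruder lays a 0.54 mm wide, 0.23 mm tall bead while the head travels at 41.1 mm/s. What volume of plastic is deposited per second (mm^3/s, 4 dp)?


Rate = 0.54 * 0.23 * 41.1 = 5.1046 mm^3/s


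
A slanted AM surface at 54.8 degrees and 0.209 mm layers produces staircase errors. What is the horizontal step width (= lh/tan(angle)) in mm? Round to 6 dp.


step = 0.209 / tan(54.8) = 0.147433 mm


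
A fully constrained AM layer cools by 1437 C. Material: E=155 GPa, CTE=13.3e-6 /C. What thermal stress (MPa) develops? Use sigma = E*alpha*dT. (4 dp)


sigma = 155*1000 * 13.3e-6 * 1437 = 2962.3755 MPa


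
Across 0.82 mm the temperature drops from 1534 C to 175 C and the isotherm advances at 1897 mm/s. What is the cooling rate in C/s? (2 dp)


G = (1534-175)/0.82 = 1657.31707317 C/mm
CR = 1657.31707317 * 1897 = 3143930.49 C/s


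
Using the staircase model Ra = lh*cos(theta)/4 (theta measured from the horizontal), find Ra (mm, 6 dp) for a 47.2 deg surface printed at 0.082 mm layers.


Ra = 0.082 * cos(47.2) / 4 = 0.013929 mm


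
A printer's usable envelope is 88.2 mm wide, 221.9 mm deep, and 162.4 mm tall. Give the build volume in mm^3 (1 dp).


V = 88.2 * 221.9 * 162.4 = 3178424.6 mm^3


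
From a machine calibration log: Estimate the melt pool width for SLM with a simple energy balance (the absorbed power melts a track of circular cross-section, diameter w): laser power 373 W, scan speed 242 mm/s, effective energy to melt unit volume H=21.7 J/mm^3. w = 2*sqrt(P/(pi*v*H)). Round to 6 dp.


w = 2*sqrt(373/(pi*242*21.7)) = 0.300727 mm


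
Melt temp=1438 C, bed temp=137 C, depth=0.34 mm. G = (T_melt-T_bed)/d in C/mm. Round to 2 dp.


G = (1438-137)/0.34 = 3826.47 C/mm


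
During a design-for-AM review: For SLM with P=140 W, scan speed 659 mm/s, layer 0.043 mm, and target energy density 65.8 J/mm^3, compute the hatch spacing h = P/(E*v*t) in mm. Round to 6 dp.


h = 140 / (65.8*659*0.043) = 0.075084 mm


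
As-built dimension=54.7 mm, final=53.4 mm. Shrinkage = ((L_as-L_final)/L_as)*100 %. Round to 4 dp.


Shrinkage = ((54.7-53.4)/54.7)*100 = 2.3766 %


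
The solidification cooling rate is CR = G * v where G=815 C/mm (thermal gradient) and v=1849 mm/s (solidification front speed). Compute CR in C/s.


CR = 815 * 1849 = 1506935 C/s


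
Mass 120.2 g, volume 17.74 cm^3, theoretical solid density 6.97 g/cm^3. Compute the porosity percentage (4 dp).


rho_part = 120.2 / 17.74 = 6.77564825 g/cm^3
Porosity = (1 - 6.77564825/6.97)*100 = 2.7884 %


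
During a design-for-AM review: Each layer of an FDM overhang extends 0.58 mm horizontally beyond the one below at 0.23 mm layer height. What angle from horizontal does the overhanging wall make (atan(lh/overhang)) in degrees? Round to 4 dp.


angle = atan(0.23/0.58) = 21.6309 degrees


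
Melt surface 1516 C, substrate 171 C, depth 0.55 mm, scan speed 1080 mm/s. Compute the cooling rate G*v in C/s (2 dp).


G = (1516-171)/0.55 = 2445.45454545 C/mm
CR = 2445.45454545 * 1080 = 2641090.91 C/s


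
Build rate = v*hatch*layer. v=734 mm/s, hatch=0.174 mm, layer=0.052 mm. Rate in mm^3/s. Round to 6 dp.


Rate = 734 * 0.174 * 0.052 = 6.641232 mm^3/s


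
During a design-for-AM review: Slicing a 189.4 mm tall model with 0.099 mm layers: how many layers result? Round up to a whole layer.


Layers = ceil(189.4/0.099) = 1914


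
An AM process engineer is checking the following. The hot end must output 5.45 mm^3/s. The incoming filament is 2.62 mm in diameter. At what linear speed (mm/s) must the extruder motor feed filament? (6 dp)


A = pi*(2.62/2)^2 = 5.391287
v = 5.45 / 5.391287 = 1.01089 mm/s


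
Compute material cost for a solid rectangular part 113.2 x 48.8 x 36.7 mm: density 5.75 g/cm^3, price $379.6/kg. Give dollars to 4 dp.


V = 113.2 * 48.8 * 36.7 = 202736.672 mm^3 = 202.736672 cm^3
Mass = 202.736672 * 5.75 / 1000 = 1.16573586 kg
Cost = 1.16573586 * 379.6 = 442.5133 $


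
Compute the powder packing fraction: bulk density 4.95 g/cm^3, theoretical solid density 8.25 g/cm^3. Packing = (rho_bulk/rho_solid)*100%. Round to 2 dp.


Packing = (4.95/8.25)*100 = 60.0 %


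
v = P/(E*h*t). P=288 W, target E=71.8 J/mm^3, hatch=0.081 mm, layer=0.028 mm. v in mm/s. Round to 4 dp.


v = 288 / (71.8*0.081*0.028) = 1768.5812 mm/s


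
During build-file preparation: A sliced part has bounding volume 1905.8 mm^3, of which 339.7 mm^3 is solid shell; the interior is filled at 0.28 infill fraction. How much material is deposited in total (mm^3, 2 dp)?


V_infill = (1905.8 - 339.7) * 0.28 = 438.51
V_total = 339.7 + 438.51 = 778.21 mm^3


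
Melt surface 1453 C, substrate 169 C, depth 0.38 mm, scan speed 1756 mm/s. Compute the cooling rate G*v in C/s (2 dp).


G = (1453-169)/0.38 = 3378.94736842 C/mm
CR = 3378.94736842 * 1756 = 5933431.58 C/s


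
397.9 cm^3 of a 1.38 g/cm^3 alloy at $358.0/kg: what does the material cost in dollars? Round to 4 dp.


Mass = 397.9*1.38/1000 = 0.549102 kg
Cost = 0.549102 * 358.0 = 196.5785 $


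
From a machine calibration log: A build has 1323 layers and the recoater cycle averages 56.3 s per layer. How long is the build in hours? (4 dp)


t = 1323 * 56.3 / 3600 = 20.6903 hrs


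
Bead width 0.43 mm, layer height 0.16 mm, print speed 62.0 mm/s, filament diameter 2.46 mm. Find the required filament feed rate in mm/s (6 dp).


Q = 0.43 * 0.16 * 62.0 = 4.2656 mm^3/s
A_fil = pi*(2.46/2)^2 = 4.75291553 mm^2
v_feed = 4.2656 / 4.75291553 = 0.89747 mm/s


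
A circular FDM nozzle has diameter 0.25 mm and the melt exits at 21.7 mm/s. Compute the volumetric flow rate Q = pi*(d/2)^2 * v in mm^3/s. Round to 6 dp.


A = pi*(0.25/2)^2 = 0.04908739 mm^2
Q = 0.04908739 * 21.7 = 1.065196 mm^3/s


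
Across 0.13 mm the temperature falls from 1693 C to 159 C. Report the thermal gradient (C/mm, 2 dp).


G = (1693-159)/0.13 = 11800.0 C/mm


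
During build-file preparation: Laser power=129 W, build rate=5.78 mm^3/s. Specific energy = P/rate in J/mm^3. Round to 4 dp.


SE = 129 / 5.78 = 22.3183 J/mm^3


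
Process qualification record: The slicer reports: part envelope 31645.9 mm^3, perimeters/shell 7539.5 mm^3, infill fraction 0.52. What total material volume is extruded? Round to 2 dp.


V_infill = (31645.9 - 7539.5) * 0.52 = 12535.33
V_total = 7539.5 + 12535.33 = 20074.83 mm^3


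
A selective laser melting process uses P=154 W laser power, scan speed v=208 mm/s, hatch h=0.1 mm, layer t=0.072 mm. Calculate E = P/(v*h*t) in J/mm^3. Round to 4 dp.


E = 154 / (208*0.1*0.072) = 102.8312 J/mm^3


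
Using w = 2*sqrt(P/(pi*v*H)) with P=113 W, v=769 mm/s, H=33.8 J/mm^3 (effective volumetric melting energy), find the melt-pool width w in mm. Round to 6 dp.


w = 2*sqrt(113/(pi*769*33.8)) = 0.0744 mm


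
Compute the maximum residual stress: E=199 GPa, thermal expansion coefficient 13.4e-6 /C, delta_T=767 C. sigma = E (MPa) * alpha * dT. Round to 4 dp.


sigma = 199*1000 * 13.4e-6 * 767 = 2045.2822 MPa


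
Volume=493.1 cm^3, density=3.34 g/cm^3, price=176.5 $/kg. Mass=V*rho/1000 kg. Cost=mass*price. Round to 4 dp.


Mass = 493.1*3.34/1000 = 1.646954 kg
Cost = 1.646954 * 176.5 = 290.6874 $


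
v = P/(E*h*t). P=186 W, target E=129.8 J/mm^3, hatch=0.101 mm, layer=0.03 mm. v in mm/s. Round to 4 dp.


v = 186 / (129.8*0.101*0.03) = 472.9286 mm/s


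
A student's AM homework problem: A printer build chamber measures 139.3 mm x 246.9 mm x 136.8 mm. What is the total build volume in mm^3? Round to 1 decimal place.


V = 139.3 * 246.9 * 136.8 = 4704985.7 mm^3


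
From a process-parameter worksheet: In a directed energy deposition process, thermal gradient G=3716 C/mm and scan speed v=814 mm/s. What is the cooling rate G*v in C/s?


CR = 3716 * 814 = 3024824 C/s


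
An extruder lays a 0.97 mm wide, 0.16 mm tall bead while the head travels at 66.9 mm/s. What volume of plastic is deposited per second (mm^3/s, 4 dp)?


Rate = 0.97 * 0.16 * 66.9 = 10.3829 mm^3/s


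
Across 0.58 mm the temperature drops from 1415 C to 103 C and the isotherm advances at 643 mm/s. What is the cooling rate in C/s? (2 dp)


G = (1415-103)/0.58 = 2262.06896552 C/mm
CR = 2262.06896552 * 643 = 1454510.34 C/s


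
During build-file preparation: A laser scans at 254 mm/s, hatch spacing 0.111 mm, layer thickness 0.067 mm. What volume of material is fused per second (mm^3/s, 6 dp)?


Rate = 254 * 0.111 * 0.067 = 1.888998 mm^3/s


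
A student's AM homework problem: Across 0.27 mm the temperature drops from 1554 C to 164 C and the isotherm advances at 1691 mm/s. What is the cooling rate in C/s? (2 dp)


G = (1554-164)/0.27 = 5148.14814815 C/mm
CR = 5148.14814815 * 1691 = 8705518.52 C/s


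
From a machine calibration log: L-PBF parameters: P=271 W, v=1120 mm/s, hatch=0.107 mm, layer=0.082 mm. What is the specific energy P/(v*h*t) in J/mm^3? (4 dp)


Build rate = 1120 * 0.107 * 0.082 = 9.82688 mm^3/s
SE = 271 / 9.82688 = 27.5774 J/mm^3


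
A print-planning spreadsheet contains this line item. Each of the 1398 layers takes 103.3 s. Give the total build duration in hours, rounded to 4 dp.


t = 1398 * 103.3 / 3600 = 40.1148 hrs


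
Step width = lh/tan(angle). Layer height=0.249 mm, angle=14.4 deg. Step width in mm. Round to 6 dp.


step = 0.249 / tan(14.4) = 0.969791 mm


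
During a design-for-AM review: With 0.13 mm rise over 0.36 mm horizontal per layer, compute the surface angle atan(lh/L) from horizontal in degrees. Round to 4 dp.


angle = atan(0.13/0.36) = 19.8552 degrees


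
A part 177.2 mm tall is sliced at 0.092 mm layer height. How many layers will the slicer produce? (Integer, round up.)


Layers = ceil(177.2/0.092) = 1927


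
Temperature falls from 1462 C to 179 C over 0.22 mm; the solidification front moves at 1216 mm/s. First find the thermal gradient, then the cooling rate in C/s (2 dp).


G = (1462-179)/0.22 = 5831.81818182 C/mm
CR = 5831.81818182 * 1216 = 7091490.91 C/s


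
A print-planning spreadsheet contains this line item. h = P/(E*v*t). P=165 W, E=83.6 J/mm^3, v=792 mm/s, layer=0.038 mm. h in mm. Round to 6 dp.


h = 165 / (83.6*792*0.038) = 0.06558 mm


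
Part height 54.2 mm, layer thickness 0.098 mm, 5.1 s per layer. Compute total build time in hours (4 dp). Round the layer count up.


Layers = ceil(54.2/0.098) = 554
t = 554 * 5.1 / 3600 = 0.7848 hrs


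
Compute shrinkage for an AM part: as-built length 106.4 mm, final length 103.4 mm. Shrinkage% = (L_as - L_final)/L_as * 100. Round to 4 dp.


Shrinkage = ((106.4-103.4)/106.4)*100 = 2.8195 %


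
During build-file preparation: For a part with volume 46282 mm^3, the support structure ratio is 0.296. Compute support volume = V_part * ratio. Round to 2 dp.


V_support = 46282 * 0.296 = 13699.47 mm^3


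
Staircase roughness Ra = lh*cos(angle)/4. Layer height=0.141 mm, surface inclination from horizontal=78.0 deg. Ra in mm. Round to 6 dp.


Ra = 0.141 * cos(78.0) / 4 = 0.007329 mm


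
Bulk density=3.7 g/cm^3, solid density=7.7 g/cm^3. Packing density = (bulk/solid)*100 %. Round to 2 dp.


Packing = (3.7/7.7)*100 = 48.05 %


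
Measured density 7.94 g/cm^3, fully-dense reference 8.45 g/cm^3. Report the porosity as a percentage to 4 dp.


Porosity = (1-7.94/8.45)*100 = 6.0355 %


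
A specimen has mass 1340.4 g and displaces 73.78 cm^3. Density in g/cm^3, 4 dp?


rho = 1340.4 / 73.78 = 18.1675 g/cm^3


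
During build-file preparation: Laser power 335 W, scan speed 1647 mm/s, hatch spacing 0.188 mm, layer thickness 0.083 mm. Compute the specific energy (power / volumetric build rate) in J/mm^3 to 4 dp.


Build rate = 1647 * 0.188 * 0.083 = 25.699788 mm^3/s
SE = 335 / 25.699788 = 13.0351 J/mm^3


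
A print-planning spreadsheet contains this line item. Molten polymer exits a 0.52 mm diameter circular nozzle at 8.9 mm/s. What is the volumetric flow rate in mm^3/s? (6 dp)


A = pi*(0.52/2)^2 = 0.21237166 mm^2
Q = 0.21237166 * 8.9 = 1.890108 mm^3/s


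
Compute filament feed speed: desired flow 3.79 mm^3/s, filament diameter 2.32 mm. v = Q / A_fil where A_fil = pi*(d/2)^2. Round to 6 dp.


A = pi*(2.32/2)^2 = 4.227327
v = 3.79 / 4.227327 = 0.896548 mm/s


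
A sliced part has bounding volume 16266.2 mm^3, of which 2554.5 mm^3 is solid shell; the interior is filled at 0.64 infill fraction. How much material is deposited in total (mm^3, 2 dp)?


V_infill = (16266.2 - 2554.5) * 0.64 = 8775.49
V_total = 2554.5 + 8775.49 = 11329.99 mm^3


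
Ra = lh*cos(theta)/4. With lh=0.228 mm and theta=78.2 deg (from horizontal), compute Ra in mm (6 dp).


Ra = 0.228 * cos(78.2) / 4 = 0.011656 mm


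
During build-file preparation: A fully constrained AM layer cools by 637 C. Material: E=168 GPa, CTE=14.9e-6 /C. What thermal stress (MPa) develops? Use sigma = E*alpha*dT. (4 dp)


sigma = 168*1000 * 14.9e-6 * 637 = 1594.5384 MPa


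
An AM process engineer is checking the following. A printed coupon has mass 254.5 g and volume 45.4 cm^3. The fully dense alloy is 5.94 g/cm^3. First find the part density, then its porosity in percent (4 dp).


rho_part = 254.5 / 45.4 = 5.60572687 g/cm^3
Porosity = (1 - 5.60572687/5.94)*100 = 5.6275 %


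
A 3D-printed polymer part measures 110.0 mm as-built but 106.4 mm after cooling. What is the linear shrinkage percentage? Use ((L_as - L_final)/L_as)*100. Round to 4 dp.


Shrinkage = ((110.0-106.4)/110.0)*100 = 3.2727 %


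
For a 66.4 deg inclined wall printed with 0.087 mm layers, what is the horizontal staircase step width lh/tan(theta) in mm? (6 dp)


step = 0.087 / tan(66.4) = 0.038009 mm


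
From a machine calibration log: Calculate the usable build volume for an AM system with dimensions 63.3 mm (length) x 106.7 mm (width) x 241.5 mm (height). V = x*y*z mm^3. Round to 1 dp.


V = 63.3 * 106.7 * 241.5 = 1631117.6 mm^3


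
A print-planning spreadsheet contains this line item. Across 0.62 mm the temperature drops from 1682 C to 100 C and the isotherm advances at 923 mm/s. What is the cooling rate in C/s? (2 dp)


G = (1682-100)/0.62 = 2551.61290323 C/mm
CR = 2551.61290323 * 923 = 2355138.71 C/s


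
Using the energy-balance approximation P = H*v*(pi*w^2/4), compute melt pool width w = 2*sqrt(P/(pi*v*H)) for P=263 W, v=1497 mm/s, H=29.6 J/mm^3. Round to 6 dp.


w = 2*sqrt(263/(pi*1497*29.6)) = 0.086931 mm


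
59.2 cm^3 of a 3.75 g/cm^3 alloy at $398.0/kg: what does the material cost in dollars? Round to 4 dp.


Mass = 59.2*3.75/1000 = 0.222 kg
Cost = 0.222 * 398.0 = 88.356 $


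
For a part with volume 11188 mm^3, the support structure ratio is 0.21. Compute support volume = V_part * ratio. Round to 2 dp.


V_support = 11188 * 0.21 = 2349.48 mm^3


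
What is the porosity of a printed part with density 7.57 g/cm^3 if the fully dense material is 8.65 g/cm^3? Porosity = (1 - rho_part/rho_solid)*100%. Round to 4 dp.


Porosity = (1-7.57/8.65)*100 = 12.4855 %


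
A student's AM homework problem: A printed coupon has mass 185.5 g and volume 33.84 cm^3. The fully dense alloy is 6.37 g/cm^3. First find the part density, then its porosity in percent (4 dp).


rho_part = 185.5 / 33.84 = 5.48167849 g/cm^3
Porosity = (1 - 5.48167849/6.37)*100 = 13.9454 %


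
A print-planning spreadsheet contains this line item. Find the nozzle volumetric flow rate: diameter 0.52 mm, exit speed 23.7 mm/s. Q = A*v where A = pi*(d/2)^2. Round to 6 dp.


A = pi*(0.52/2)^2 = 0.21237166 mm^2
Q = 0.21237166 * 23.7 = 5.033208 mm^3/s


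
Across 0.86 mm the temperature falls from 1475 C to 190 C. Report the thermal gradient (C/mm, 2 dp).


G = (1475-190)/0.86 = 1494.19 C/mm


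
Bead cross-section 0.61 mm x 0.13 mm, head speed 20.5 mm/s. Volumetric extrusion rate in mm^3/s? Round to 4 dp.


Rate = 0.61 * 0.13 * 20.5 = 1.6257 mm^3/s


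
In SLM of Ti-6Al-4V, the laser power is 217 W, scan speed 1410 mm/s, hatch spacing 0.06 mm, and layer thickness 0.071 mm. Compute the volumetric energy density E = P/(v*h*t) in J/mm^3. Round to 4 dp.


E = 217 / (1410*0.06*0.071) = 36.1269 J/mm^3


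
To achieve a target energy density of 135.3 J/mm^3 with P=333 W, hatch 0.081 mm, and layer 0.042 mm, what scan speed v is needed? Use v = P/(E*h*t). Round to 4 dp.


v = 333 / (135.3*0.081*0.042) = 723.456 mm/s


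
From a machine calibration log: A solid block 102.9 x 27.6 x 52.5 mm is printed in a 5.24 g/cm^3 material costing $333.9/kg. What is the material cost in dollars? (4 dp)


V = 102.9 * 27.6 * 52.5 = 149102.1 mm^3 = 149.1021 cm^3
Mass = 149.1021 * 5.24 / 1000 = 0.781295 kg
Cost = 0.781295 * 333.9 = 260.8744 $


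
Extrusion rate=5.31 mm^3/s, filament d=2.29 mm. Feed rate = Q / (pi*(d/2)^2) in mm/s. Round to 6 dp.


A = pi*(2.29/2)^2 = 4.118707
v = 5.31 / 4.118707 = 1.28924 mm/s


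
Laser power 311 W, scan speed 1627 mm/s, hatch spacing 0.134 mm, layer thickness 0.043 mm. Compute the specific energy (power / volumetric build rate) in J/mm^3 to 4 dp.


Build rate = 1627 * 0.134 * 0.043 = 9.374774 mm^3/s
SE = 311 / 9.374774 = 33.1741 J/mm^3


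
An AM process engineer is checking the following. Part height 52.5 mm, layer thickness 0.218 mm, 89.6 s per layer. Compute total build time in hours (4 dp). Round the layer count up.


Layers = ceil(52.5/0.218) = 241
t = 241 * 89.6 / 3600 = 5.9982 hrs


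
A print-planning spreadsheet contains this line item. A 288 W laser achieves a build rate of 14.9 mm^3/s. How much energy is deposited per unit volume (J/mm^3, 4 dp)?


SE = 288 / 14.9 = 19.3289 J/mm^3


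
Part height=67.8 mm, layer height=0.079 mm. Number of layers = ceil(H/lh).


Layers = ceil(67.8/0.079) = 859


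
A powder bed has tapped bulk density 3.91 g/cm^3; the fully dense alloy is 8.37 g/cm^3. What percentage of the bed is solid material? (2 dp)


Packing = (3.91/8.37)*100 = 46.71 %


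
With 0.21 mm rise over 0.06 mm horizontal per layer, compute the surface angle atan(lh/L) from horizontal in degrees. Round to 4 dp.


angle = atan(0.21/0.06) = 74.0546 degrees


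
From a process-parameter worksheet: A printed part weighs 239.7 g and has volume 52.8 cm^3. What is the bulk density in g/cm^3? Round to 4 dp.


rho = 239.7 / 52.8 = 4.5398 g/cm^3


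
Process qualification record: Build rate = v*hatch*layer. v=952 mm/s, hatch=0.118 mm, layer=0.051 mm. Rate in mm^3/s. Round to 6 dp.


Rate = 952 * 0.118 * 0.051 = 5.729136 mm^3/s


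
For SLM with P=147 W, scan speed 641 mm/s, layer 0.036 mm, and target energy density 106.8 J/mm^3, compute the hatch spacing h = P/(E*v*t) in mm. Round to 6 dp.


h = 147 / (106.8*641*0.036) = 0.059647 mm


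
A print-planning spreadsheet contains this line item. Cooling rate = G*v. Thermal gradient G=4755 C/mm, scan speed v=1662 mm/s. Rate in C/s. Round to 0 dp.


CR = 4755 * 1662 = 7902810 C/s


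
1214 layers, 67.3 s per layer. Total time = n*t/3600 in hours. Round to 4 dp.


t = 1214 * 67.3 / 3600 = 22.6951 hrs


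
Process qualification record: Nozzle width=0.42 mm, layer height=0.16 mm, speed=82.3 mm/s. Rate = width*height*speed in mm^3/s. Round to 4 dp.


Rate = 0.42 * 0.16 * 82.3 = 5.5306 mm^3/s


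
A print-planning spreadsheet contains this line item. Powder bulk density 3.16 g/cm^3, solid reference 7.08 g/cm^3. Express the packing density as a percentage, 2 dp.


Packing = (3.16/7.08)*100 = 44.63 %


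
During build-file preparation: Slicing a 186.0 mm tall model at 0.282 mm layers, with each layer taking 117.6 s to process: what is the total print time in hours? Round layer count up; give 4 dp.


Layers = ceil(186.0/0.282) = 660
t = 660 * 117.6 / 3600 = 21.56 hrs


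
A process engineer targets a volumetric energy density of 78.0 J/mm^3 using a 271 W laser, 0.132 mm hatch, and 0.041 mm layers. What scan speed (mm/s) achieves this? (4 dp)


v = 271 / (78.0*0.132*0.041) = 641.9732 mm/s


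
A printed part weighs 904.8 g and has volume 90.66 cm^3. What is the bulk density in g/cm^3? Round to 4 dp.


rho = 904.8 / 90.66 = 9.9801 g/cm^3
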